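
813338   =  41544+771794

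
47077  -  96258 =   -  49181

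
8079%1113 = 288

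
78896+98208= 177104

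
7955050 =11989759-4034709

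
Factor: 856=2^3*107^1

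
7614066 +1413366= 9027432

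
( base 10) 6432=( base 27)8M6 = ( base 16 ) 1920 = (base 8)14440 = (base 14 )24B6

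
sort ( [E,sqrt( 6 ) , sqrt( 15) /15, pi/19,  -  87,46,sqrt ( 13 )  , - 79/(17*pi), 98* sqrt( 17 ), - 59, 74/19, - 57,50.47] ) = [ - 87  ,-59 ,  -  57, - 79/( 17*pi),pi/19,sqrt(15) /15 , sqrt(6),E, sqrt( 13),74/19,46, 50.47,98*sqrt( 17)]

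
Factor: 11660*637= 2^2*5^1* 7^2 * 11^1 * 13^1*53^1 = 7427420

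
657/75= 219/25 =8.76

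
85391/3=85391/3 = 28463.67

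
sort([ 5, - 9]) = [-9, 5]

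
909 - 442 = 467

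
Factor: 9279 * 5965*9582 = 2^1*3^3*5^1 * 1031^1*1193^1*1597^1 = 530356369770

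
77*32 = 2464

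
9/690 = 3/230 = 0.01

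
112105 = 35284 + 76821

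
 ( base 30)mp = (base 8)1255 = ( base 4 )22231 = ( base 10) 685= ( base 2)1010101101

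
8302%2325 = 1327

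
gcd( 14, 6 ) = 2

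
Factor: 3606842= 2^1*1803421^1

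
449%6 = 5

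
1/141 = 1/141 =0.01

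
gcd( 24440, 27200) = 40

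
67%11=1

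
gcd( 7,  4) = 1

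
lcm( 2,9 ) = 18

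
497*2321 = 1153537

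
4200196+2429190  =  6629386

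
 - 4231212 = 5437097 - 9668309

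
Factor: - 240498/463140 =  - 2^( - 1 )*5^( - 1)*83^ (  -  1)*431^1= - 431/830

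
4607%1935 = 737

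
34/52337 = 34/52337 = 0.00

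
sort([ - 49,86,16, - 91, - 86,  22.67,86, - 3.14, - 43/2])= [ - 91, - 86, - 49, - 43/2, - 3.14, 16,22.67  ,  86, 86]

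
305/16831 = 305/16831= 0.02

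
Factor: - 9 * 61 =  -3^2*61^1=- 549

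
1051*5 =5255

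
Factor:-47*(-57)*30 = 80370 = 2^1*3^2 * 5^1 * 19^1 * 47^1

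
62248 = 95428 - 33180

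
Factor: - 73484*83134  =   - 2^3*197^1*211^1 * 18371^1=-6109018856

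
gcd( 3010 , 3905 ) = 5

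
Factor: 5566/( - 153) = -2^1 * 3^ (-2)*11^2*17^( - 1 )*23^1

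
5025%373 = 176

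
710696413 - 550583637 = 160112776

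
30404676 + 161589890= 191994566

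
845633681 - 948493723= - 102860042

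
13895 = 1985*7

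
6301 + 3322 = 9623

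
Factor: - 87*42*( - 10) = 36540  =  2^2*3^2*5^1*7^1*  29^1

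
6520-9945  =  -3425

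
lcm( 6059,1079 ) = 78767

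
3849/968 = 3849/968= 3.98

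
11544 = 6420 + 5124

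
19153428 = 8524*2247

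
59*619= 36521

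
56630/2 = 28315  =  28315.00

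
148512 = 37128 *4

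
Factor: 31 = 31^1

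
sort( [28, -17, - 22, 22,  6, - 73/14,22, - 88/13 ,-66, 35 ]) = [ - 66,  -  22, - 17, - 88/13 , - 73/14, 6,22, 22,28, 35 ]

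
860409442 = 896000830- 35591388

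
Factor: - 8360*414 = -2^4*3^2*5^1 * 11^1*19^1*23^1=- 3461040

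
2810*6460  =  18152600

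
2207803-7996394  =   - 5788591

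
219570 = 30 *7319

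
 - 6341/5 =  - 6341/5=- 1268.20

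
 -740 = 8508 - 9248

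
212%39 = 17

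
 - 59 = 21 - 80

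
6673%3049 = 575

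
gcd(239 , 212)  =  1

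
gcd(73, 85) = 1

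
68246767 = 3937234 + 64309533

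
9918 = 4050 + 5868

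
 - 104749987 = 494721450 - 599471437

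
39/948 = 13/316 = 0.04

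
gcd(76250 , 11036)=2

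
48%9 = 3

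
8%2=0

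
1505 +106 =1611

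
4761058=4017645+743413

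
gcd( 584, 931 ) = 1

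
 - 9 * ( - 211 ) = 1899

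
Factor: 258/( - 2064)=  - 2^(-3) = - 1/8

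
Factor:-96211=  - 96211^1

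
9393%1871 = 38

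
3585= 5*717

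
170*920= 156400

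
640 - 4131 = - 3491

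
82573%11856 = 11437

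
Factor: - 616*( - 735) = 2^3*3^1 * 5^1*7^3*11^1= 452760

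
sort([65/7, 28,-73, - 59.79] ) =[ - 73,  -  59.79,65/7, 28 ]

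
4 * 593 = 2372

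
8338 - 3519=4819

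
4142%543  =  341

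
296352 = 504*588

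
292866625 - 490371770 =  - 197505145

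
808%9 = 7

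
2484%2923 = 2484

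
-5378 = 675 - 6053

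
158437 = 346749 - 188312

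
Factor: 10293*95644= 984463692  =  2^2*3^1*47^1*73^1 * 23911^1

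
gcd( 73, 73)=73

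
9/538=9/538  =  0.02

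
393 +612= 1005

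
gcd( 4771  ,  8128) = 1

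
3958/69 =3958/69 = 57.36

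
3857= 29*133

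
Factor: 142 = 2^1 * 71^1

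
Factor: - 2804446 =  - 2^1* 31^1*45233^1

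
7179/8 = 897 + 3/8= 897.38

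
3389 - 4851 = -1462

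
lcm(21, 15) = 105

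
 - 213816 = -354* 604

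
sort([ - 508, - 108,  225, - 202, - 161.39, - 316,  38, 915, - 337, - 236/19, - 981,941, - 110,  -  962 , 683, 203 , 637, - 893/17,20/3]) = [ - 981, - 962, - 508  , - 337, - 316, - 202, - 161.39, - 110,-108, - 893/17, - 236/19,  20/3, 38,203, 225, 637 , 683,  915,941] 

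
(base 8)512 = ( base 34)9O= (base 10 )330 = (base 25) D5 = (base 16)14A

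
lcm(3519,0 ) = 0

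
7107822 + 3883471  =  10991293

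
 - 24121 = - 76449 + 52328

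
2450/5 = 490 = 490.00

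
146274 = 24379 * 6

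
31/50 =31/50 = 0.62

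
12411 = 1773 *7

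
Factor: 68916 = 2^2*3^1*5743^1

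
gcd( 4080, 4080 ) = 4080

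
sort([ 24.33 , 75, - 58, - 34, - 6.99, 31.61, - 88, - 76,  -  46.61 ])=[ - 88, - 76, - 58, - 46.61, - 34 , - 6.99, 24.33, 31.61,75] 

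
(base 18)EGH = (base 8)11351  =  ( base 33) 4en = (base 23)93b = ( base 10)4841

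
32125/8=4015+5/8 = 4015.62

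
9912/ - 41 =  - 242 + 10/41 = - 241.76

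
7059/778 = 7059/778=9.07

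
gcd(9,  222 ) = 3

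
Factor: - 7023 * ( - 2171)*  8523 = 3^3*13^1*167^1*947^1*2341^1 = 129949609959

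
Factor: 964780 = 2^2*5^1 * 48239^1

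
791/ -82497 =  - 1 +81706/82497 = - 0.01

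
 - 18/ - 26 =9/13=0.69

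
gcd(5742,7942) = 22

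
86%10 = 6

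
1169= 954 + 215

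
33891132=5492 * 6171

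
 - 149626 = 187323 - 336949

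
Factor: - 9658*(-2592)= 25033536 = 2^6*3^4*11^1*439^1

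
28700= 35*820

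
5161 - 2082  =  3079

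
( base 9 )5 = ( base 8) 5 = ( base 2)101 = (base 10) 5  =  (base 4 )11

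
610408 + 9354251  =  9964659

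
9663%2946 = 825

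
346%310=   36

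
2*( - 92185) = - 184370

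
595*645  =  383775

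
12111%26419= 12111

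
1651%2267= 1651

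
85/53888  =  85/53888 = 0.00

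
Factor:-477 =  - 3^2*53^1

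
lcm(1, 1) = 1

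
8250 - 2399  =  5851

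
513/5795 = 27/305 = 0.09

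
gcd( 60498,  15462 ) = 18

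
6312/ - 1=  - 6312/1 =- 6312.00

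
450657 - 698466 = - 247809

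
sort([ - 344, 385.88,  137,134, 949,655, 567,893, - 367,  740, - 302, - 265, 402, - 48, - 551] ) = [  -  551, - 367,-344, - 302,-265, - 48 , 134,137, 385.88, 402,567,655, 740, 893,949 ] 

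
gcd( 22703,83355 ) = 1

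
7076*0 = 0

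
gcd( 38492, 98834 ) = 2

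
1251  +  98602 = 99853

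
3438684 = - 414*(-8306 ) 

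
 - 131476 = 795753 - 927229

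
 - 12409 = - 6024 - 6385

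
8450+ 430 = 8880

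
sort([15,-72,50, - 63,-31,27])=[ - 72,  -  63, - 31,15,27,50]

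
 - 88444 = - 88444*1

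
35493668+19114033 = 54607701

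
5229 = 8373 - 3144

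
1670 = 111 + 1559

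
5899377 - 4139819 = 1759558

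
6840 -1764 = 5076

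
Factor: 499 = 499^1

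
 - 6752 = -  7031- - 279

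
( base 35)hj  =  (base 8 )1146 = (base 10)614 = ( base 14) 31C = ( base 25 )OE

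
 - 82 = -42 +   -  40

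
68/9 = 7 + 5/9 = 7.56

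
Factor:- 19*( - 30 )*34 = 2^2*3^1 * 5^1 * 17^1*19^1 = 19380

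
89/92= 89/92  =  0.97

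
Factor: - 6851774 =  - 2^1*991^1*3457^1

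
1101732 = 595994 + 505738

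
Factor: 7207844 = 2^2*7^1*137^1 * 1879^1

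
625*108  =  67500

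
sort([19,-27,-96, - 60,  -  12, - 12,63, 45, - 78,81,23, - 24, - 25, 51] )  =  [ - 96, - 78, - 60, - 27, - 25,  -  24, - 12,- 12,19, 23, 45,51, 63,81] 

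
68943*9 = 620487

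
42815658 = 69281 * 618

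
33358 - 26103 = 7255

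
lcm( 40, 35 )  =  280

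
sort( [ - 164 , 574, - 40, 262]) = [ - 164,  -  40, 262,  574 ] 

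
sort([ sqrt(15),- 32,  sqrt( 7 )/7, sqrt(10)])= [-32,  sqrt( 7 )/7, sqrt( 10 ),  sqrt( 15 )]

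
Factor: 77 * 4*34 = 2^3*7^1*11^1*17^1 = 10472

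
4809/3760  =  4809/3760 = 1.28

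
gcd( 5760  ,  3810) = 30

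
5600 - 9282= - 3682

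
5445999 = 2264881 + 3181118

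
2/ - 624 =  - 1/312=- 0.00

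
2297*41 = 94177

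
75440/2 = 37720  =  37720.00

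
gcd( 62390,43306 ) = 734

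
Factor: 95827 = 79^1*1213^1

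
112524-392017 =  - 279493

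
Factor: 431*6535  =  5^1*431^1*1307^1 = 2816585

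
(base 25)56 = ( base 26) 51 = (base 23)5G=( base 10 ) 131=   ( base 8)203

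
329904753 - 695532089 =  - 365627336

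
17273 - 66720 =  - 49447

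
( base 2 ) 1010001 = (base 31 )2j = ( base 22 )3F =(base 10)81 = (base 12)69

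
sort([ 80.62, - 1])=[- 1,  80.62]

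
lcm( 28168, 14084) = 28168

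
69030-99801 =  - 30771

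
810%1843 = 810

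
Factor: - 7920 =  - 2^4*3^2*5^1*11^1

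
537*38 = 20406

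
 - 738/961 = -1+223/961 = - 0.77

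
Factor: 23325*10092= 235395900   =  2^2*3^2*5^2*29^2*311^1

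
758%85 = 78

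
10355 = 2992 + 7363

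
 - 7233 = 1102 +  - 8335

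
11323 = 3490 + 7833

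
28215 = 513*55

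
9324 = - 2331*(-4 ) 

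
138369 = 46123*3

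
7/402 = 7/402 = 0.02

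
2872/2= 1436 = 1436.00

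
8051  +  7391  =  15442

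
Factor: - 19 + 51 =32 = 2^5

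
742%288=166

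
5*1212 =6060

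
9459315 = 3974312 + 5485003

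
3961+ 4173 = 8134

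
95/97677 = 95/97677 = 0.00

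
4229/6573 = 4229/6573 =0.64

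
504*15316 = 7719264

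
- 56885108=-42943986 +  - 13941122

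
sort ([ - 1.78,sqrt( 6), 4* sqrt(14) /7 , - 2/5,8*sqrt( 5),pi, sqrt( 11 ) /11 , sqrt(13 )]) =[ - 1.78, - 2/5,sqrt( 11)/11, 4*sqrt(14)/7, sqrt( 6),pi,  sqrt( 13 ),8*sqrt(5)]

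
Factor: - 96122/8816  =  -48061/4408= - 2^ ( - 3 )*13^1*19^( - 1) *29^( - 1)*3697^1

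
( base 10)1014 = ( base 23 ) 1L2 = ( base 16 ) 3f6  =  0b1111110110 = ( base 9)1346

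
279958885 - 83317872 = 196641013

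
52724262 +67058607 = 119782869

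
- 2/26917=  - 2/26917 = -0.00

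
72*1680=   120960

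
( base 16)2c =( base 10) 44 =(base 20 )24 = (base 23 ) 1l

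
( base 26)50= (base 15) 8A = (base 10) 130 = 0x82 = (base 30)4a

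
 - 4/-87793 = 4/87793 = 0.00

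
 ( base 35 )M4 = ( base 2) 1100000110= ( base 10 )774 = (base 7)2154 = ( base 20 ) 1IE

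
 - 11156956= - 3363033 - 7793923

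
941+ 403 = 1344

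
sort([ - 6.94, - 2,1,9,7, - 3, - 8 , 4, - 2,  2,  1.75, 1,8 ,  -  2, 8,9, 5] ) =[ - 8, - 6.94 , - 3, - 2, - 2, - 2, 1, 1,1.75,2 , 4,5 , 7,8,8, 9,9 ] 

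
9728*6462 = 62862336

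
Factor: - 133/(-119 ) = 17^(  -  1)*19^1 = 19/17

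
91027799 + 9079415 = 100107214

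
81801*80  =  6544080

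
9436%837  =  229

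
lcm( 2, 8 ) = 8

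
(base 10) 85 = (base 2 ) 1010101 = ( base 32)2l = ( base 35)2f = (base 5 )320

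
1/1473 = 1/1473 = 0.00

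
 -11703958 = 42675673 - 54379631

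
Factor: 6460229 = 1279^1*5051^1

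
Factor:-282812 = - 2^2*17^1 * 4159^1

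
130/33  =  130/33 = 3.94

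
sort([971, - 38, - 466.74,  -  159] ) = [ - 466.74, - 159, - 38, 971 ] 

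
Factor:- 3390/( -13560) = 2^(-2 ) = 1/4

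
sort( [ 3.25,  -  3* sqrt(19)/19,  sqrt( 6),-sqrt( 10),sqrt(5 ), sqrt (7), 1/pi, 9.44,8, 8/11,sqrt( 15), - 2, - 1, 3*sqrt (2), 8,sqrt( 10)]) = [ - sqrt( 10), - 2, - 1,  -  3*sqrt(19)/19,  1/pi,8/11 , sqrt( 5 ), sqrt (6),  sqrt( 7), sqrt( 10), 3.25,sqrt(15),3*sqrt( 2),8, 8,9.44] 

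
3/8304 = 1/2768  =  0.00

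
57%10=7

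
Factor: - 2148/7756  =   - 3^1*7^ (- 1 )*179^1* 277^( - 1)   =  - 537/1939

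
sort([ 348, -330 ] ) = [-330,348] 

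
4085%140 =25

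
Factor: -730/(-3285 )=2/9 = 2^1*3^( - 2 ) 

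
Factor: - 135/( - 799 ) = 3^3*5^1*17^( - 1)*47^ ( - 1)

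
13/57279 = 13/57279 = 0.00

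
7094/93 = 76+26/93 = 76.28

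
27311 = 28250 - 939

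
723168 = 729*992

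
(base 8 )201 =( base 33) 3u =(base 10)129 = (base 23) 5E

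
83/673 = 83/673 = 0.12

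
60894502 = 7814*7793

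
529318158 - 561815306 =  -32497148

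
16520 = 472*35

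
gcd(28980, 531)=9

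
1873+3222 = 5095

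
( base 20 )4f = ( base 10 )95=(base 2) 1011111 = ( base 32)2v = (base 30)35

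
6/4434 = 1/739 = 0.00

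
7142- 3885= 3257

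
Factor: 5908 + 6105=12013=41^1*293^1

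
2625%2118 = 507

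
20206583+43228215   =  63434798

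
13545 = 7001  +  6544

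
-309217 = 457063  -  766280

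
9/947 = 9/947 = 0.01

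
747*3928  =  2934216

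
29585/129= 29585/129 = 229.34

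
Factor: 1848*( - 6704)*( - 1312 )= 2^12*3^1*7^1*11^1*41^1*419^1 =16254357504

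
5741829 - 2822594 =2919235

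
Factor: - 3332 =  - 2^2 * 7^2*17^1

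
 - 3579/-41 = 87 + 12/41 = 87.29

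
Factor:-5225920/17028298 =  - 2^5*5^1*277^( - 1)*2333^1*4391^(-1) = - 373280/1216307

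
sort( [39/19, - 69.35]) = [ - 69.35,39/19]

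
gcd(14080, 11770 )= 110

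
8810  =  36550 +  - 27740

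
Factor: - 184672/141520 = -398/305 = -  2^1*5^( - 1)*61^(- 1)*199^1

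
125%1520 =125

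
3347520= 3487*960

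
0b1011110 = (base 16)5E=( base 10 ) 94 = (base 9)114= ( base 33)2S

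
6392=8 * 799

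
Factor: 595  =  5^1*7^1 * 17^1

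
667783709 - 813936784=  -  146153075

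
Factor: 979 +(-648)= 331   =  331^1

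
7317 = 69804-62487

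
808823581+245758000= 1054581581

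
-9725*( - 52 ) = 505700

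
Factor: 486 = 2^1*3^5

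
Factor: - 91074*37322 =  - 3399063828 = - 2^2 * 3^1 * 43^1*353^1 * 18661^1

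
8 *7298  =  58384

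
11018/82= 134  +  15/41 = 134.37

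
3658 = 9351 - 5693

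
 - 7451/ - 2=3725+1/2 = 3725.50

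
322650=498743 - 176093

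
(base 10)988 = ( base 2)1111011100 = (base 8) 1734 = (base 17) 372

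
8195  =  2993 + 5202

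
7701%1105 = 1071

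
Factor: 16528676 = 2^2*1531^1 *2699^1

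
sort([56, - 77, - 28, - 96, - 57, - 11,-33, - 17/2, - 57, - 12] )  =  [ -96, - 77, - 57, - 57, - 33, - 28, - 12,-11,-17/2,56 ] 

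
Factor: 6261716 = 2^2*19^1*47^1*1753^1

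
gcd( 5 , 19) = 1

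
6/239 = 6/239 = 0.03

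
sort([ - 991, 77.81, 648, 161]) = [ - 991, 77.81, 161,648 ] 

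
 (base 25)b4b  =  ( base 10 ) 6986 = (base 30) 7MQ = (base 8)15512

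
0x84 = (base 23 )5h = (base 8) 204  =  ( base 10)132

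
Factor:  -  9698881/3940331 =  - 151^1*1483^( - 1)* 2657^( - 1)*64231^1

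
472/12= 118/3 = 39.33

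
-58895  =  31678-90573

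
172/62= 2 + 24/31 = 2.77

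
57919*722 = 41817518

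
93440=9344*10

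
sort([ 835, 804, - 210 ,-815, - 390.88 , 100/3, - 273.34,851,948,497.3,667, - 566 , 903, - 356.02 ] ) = [ - 815,  -  566, -390.88 , - 356.02,  -  273.34,  -  210, 100/3 , 497.3,  667,804,835, 851,903,948] 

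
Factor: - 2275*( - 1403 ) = 5^2*7^1*13^1*23^1*61^1 = 3191825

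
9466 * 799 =7563334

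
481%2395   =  481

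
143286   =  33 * 4342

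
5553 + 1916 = 7469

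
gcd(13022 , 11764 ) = 34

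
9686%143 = 105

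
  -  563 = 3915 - 4478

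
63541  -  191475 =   -  127934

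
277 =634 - 357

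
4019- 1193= 2826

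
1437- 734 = 703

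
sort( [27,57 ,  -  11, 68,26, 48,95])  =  [- 11,26, 27 , 48,  57,  68, 95]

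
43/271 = 43/271 = 0.16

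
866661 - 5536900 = -4670239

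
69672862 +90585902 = 160258764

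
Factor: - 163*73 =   -  11899 =- 73^1*163^1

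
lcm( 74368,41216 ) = 3420928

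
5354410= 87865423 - 82511013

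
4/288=1/72= 0.01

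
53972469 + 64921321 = 118893790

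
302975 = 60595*5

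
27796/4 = 6949 =6949.00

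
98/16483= 98/16483= 0.01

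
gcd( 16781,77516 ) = 1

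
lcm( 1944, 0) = 0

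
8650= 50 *173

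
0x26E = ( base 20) 1B2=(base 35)hr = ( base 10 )622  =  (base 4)21232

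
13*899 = 11687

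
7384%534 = 442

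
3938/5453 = 3938/5453 = 0.72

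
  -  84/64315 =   -  1  +  64231/64315 = -0.00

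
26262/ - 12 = -4377/2 =- 2188.50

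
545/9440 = 109/1888 = 0.06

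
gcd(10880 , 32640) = 10880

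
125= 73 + 52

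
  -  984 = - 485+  - 499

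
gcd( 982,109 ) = 1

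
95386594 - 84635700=10750894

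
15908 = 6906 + 9002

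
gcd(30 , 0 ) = 30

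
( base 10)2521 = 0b100111011001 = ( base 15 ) b31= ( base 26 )3IP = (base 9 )3411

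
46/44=1 + 1/22 =1.05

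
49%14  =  7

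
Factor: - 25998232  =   - 2^3*13^1*19^1*59^1*223^1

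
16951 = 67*253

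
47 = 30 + 17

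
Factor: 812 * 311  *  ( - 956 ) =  - 241420592 = - 2^4*7^1*29^1 *239^1*311^1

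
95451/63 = 31817/21 = 1515.10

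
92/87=92/87 = 1.06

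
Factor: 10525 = 5^2*421^1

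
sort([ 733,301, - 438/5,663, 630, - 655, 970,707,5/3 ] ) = [ - 655, - 438/5, 5/3,301,630 , 663,707, 733, 970 ] 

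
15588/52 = 299  +  10/13 = 299.77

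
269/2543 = 269/2543 = 0.11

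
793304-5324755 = - 4531451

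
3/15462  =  1/5154   =  0.00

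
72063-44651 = 27412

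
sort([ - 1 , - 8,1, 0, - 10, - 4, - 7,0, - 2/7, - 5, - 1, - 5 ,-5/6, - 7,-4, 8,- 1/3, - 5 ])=[  -  10, - 8, - 7,-7, - 5,-5 , - 5,- 4, - 4, - 1, - 1,-5/6,  -  1/3, - 2/7, 0,0, 1, 8]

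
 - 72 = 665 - 737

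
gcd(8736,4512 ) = 96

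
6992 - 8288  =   - 1296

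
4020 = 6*670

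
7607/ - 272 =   -  28 + 9/272 = - 27.97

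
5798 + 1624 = 7422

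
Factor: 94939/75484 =2^( - 2)*13^1*67^1* 109^1*113^( - 1) *167^( - 1)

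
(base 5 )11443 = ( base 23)1em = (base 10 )873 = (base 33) qf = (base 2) 1101101001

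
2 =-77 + 79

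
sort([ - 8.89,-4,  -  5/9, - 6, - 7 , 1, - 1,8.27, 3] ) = [ - 8.89, - 7 , - 6 , - 4 , - 1, - 5/9,1 , 3, 8.27 ]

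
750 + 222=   972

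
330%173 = 157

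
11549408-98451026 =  - 86901618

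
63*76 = 4788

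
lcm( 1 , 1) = 1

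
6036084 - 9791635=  - 3755551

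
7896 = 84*94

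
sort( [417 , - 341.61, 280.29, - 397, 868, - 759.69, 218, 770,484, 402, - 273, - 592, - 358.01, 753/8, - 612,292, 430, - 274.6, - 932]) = [ - 932, - 759.69, - 612, - 592, - 397 ,- 358.01, - 341.61, - 274.6, - 273, 753/8, 218, 280.29, 292,402,  417,430, 484,770,868 ] 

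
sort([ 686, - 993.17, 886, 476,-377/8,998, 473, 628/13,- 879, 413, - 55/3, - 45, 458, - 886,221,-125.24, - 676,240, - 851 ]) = [-993.17, - 886, - 879, - 851 , -676, - 125.24, - 377/8,-45,-55/3, 628/13, 221, 240,413, 458 , 473,476,686,886, 998] 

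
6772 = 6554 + 218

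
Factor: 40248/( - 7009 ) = - 2^3*3^2*13^1 * 163^( - 1) =- 936/163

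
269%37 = 10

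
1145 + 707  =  1852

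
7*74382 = 520674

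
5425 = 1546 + 3879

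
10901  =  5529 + 5372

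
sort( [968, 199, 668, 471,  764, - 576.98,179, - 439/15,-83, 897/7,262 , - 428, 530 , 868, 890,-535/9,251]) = [  -  576.98 , - 428, - 83, - 535/9, -439/15 , 897/7,  179, 199,  251,  262,471,530,668, 764, 868,890 , 968] 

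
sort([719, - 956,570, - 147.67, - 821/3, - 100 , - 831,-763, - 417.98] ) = [- 956 , - 831, - 763,- 417.98, - 821/3,-147.67, - 100,570,719] 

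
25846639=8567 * 3017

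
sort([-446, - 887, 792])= [ - 887, - 446, 792]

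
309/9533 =309/9533 =0.03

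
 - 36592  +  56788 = 20196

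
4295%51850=4295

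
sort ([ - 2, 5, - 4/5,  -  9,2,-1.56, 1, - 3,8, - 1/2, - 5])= [ - 9,-5, - 3, - 2, - 1.56, - 4/5, - 1/2, 1,2, 5, 8] 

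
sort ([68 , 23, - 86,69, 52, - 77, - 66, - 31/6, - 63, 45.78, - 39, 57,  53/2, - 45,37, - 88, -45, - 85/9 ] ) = [-88, - 86,-77, - 66, - 63 ,- 45, - 45, - 39, - 85/9, - 31/6, 23, 53/2,37, 45.78,52 , 57 , 68,69] 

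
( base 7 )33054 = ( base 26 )C63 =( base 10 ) 8271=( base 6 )102143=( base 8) 20117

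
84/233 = 84/233 = 0.36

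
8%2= 0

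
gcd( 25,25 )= 25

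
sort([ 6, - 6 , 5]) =[ - 6,5,6 ] 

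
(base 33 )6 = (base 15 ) 6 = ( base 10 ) 6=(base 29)6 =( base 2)110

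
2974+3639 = 6613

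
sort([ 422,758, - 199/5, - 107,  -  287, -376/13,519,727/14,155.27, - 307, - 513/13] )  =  [ - 307, -287 , - 107, - 199/5,-513/13, - 376/13 , 727/14,155.27  ,  422,  519, 758 ]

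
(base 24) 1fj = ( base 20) 27f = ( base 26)1AJ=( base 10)955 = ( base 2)1110111011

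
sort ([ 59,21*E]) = [ 21*  E,59 ]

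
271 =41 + 230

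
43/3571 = 43/3571 = 0.01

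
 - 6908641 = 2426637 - 9335278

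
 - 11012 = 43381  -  54393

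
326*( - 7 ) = - 2282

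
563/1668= 563/1668  =  0.34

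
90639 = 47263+43376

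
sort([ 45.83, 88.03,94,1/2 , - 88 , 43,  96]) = [-88, 1/2,43,45.83, 88.03,94,96]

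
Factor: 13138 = 2^1 * 6569^1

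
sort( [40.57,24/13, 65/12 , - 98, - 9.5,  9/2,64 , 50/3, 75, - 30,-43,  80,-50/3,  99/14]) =[ - 98,  -  43,-30,-50/3, - 9.5,24/13,9/2,65/12 , 99/14,  50/3, 40.57,64,75,  80]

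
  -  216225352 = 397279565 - 613504917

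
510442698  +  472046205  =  982488903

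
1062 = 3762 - 2700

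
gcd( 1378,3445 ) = 689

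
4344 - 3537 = 807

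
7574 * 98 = 742252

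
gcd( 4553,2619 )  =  1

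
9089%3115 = 2859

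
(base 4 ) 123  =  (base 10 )27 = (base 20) 17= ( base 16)1B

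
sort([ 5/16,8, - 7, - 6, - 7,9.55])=[ - 7, - 7, - 6, 5/16,8,9.55 ]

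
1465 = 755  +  710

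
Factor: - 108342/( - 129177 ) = 2^1 * 13^1*31^( - 1 ) =26/31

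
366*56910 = 20829060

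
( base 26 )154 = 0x32A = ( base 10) 810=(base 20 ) 20A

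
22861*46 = 1051606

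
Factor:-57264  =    -  2^4 * 3^1*1193^1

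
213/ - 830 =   -  213/830 = -0.26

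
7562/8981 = 7562/8981 = 0.84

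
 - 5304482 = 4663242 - 9967724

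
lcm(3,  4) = 12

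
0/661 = 0 = 0.00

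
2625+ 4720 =7345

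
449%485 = 449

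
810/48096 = 45/2672 = 0.02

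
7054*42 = 296268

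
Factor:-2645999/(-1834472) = 2^( - 3)*17^1*317^1*491^1*229309^( - 1)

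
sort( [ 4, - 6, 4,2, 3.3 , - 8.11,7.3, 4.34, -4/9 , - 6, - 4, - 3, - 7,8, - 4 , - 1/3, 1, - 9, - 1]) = [ - 9, - 8.11, - 7, - 6, - 6, - 4, - 4, - 3, -1, - 4/9, - 1/3, 1 , 2, 3.3 , 4 , 4, 4.34, 7.3 , 8]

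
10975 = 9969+1006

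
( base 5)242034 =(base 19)15ID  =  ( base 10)9019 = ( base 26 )D8N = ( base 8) 21473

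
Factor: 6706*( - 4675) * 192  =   - 6019305600 = - 2^7* 3^1 * 5^2*7^1 * 11^1 *17^1*479^1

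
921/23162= 921/23162  =  0.04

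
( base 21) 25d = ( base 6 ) 4344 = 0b1111101000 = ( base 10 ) 1000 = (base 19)2EC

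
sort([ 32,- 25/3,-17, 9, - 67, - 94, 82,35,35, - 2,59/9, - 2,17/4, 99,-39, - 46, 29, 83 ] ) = [ - 94, - 67,- 46, - 39, - 17, -25/3, - 2, - 2 , 17/4, 59/9,  9, 29, 32, 35,35, 82,83, 99] 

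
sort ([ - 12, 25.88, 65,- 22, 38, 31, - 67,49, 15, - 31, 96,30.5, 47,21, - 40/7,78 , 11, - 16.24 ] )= [ - 67, - 31,-22,-16.24, - 12 , - 40/7,11,15,21,25.88,30.5,31,38,47,49, 65,78, 96 ] 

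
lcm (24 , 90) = 360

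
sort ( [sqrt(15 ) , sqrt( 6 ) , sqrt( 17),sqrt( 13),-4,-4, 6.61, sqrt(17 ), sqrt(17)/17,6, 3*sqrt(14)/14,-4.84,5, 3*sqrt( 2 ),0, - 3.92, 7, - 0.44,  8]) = [ - 4.84,  -  4,-4,  -  3.92,  -  0.44,  0,sqrt ( 17 ) /17, 3*sqrt(14 )/14,sqrt(6), sqrt( 13 ), sqrt (15),sqrt( 17 ), sqrt(17), 3*sqrt ( 2 ), 5, 6,6.61, 7, 8 ]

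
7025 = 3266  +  3759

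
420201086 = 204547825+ 215653261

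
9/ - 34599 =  - 1 + 11530/11533 = - 0.00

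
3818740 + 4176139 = 7994879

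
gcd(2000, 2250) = 250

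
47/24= 1  +  23/24 = 1.96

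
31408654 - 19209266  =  12199388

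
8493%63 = 51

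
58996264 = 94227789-35231525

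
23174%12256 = 10918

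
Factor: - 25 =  - 5^2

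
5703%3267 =2436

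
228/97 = 228/97 = 2.35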